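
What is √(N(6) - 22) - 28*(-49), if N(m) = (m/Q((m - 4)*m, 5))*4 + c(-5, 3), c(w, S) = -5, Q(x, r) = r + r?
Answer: 1372 + I*√615/5 ≈ 1372.0 + 4.9598*I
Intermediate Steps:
Q(x, r) = 2*r
N(m) = -5 + 2*m/5 (N(m) = (m/((2*5)))*4 - 5 = (m/10)*4 - 5 = 2*m/5 - 5 = -5 + 2*m/5)
√(N(6) - 22) - 28*(-49) = √((-5 + (⅖)*6) - 22) - 28*(-49) = √((-5 + 12/5) - 22) + 1372 = √(-13/5 - 22) + 1372 = √(-123/5) + 1372 = I*√615/5 + 1372 = 1372 + I*√615/5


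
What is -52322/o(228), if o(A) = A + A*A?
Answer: -26161/26106 ≈ -1.0021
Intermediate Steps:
o(A) = A + A**2
-52322/o(228) = -52322*1/(228*(1 + 228)) = -52322/(228*229) = -52322/52212 = -52322*1/52212 = -26161/26106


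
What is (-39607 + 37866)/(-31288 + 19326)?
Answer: 1741/11962 ≈ 0.14554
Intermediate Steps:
(-39607 + 37866)/(-31288 + 19326) = -1741/(-11962) = -1741*(-1/11962) = 1741/11962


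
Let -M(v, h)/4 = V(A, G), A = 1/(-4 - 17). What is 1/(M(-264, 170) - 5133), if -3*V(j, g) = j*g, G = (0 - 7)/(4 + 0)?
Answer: -9/46196 ≈ -0.00019482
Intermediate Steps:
A = -1/21 (A = 1/(-21) = -1/21 ≈ -0.047619)
G = -7/4 ≈ -1.7500
V(j, g) = -g*j/3 (V(j, g) = -j*g/3 = -g*j/3)
M(v, h) = 1/9 (M(v, h) = -(-4)*(-7)*(-1)/(3*4*21) = -4*(-1/36) = 1/9)
1/(M(-264, 170) - 5133) = 1/(1/9 - 5133) = 1/(-46196/9) = -9/46196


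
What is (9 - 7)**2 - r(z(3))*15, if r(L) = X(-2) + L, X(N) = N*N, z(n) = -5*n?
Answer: 169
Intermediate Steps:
X(N) = N**2
r(L) = 4 + L (r(L) = (-2)**2 + L = 4 + L)
(9 - 7)**2 - r(z(3))*15 = (9 - 7)**2 - (4 - 5*3)*15 = 2**2 - (4 - 15)*15 = 4 - (-11)*15 = 4 - 1*(-165) = 4 + 165 = 169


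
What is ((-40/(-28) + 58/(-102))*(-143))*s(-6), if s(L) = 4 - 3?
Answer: -43901/357 ≈ -122.97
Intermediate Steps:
s(L) = 1
((-40/(-28) + 58/(-102))*(-143))*s(-6) = ((-40/(-28) + 58/(-102))*(-143))*1 = ((-40*(-1/28) + 58*(-1/102))*(-143))*1 = ((10/7 - 29/51)*(-143))*1 = ((307/357)*(-143))*1 = -43901/357*1 = -43901/357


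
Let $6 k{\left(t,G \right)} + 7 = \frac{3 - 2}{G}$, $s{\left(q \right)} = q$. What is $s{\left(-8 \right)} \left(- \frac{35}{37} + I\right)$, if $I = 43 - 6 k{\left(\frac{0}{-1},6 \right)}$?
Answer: $- \frac{43412}{111} \approx -391.1$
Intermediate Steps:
$k{\left(t,G \right)} = - \frac{7}{6} + \frac{1}{6 G}$ ($k{\left(t,G \right)} = - \frac{7}{6} + \frac{\left(3 - 2\right) \frac{1}{G}}{6} = - \frac{7}{6} + \frac{1 \frac{1}{G}}{6} = - \frac{7}{6} + \frac{1}{6 G}$)
$I = \frac{299}{6}$ ($I = 43 - 6 \frac{1 - 42}{6 \cdot 6} = 43 - 6 \cdot \frac{1}{6} \cdot \frac{1}{6} \left(1 - 42\right) = 43 - 6 \cdot \frac{1}{6} \cdot \frac{1}{6} \left(-41\right) = 43 - 6 \left(- \frac{41}{36}\right) = 43 - - \frac{41}{6} = 43 + \frac{41}{6} = \frac{299}{6} \approx 49.833$)
$s{\left(-8 \right)} \left(- \frac{35}{37} + I\right) = - 8 \left(- \frac{35}{37} + \frac{299}{6}\right) = \left(-8\right) \frac{10853}{222} = - \frac{43412}{111}$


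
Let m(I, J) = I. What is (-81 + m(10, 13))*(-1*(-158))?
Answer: -11218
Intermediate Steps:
(-81 + m(10, 13))*(-1*(-158)) = (-81 + 10)*(-1*(-158)) = -71*158 = -11218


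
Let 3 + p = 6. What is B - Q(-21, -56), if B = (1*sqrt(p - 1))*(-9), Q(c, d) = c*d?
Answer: -1176 - 9*sqrt(2) ≈ -1188.7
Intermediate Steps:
p = 3 (p = -3 + 6 = 3)
B = -9*sqrt(2) (B = (1*sqrt(3 - 1))*(-9) = (1*sqrt(2))*(-9) = sqrt(2)*(-9) = -9*sqrt(2) ≈ -12.728)
B - Q(-21, -56) = -9*sqrt(2) - (-21)*(-56) = -9*sqrt(2) - 1*1176 = -9*sqrt(2) - 1176 = -1176 - 9*sqrt(2)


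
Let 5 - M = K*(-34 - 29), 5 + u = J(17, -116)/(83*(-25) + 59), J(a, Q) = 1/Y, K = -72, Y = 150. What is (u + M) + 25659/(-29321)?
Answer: -40226976245321/8866670400 ≈ -4536.9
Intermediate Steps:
J(a, Q) = 1/150
u = -1512001/302400 (u = -5 + 1/(150*(83*(-25) + 59)) = -5 + 1/(150*(-2075 + 59)) = -5 + (1/150)/(-2016) = -5 + (1/150)*(-1/2016) = -5 - 1/302400 = -1512001/302400 ≈ -5.0000)
M = -4531 (M = 5 - (-72)*(-34 - 29) = 5 - (-72)*(-63) = 5 - 1*4536 = 5 - 4536 = -4531)
(u + M) + 25659/(-29321) = (-1512001/302400 - 4531) + 25659/(-29321) = -1371686401/302400 + 25659*(-1/29321) = -1371686401/302400 - 25659/29321 = -40226976245321/8866670400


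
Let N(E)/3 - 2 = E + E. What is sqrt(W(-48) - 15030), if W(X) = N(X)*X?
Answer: 3*I*sqrt(166) ≈ 38.652*I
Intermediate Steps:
N(E) = 6 + 6*E (N(E) = 6 + 3*(E + E) = 6 + 3*(2*E) = 6 + 6*E)
W(X) = X*(6 + 6*X) (W(X) = (6 + 6*X)*X = X*(6 + 6*X))
sqrt(W(-48) - 15030) = sqrt(6*(-48)*(1 - 48) - 15030) = sqrt(6*(-48)*(-47) - 15030) = sqrt(13536 - 15030) = sqrt(-1494) = 3*I*sqrt(166)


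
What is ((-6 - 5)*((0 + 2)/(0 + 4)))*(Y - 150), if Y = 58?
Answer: 506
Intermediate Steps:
((-6 - 5)*((0 + 2)/(0 + 4)))*(Y - 150) = ((-6 - 5)*((0 + 2)/(0 + 4)))*(58 - 150) = -22/4*(-92) = -11*1/2*(-92) = -11/2*(-92) = 506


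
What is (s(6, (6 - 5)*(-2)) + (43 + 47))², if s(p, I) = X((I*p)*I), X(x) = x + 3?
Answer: 13689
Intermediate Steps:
X(x) = 3 + x
s(p, I) = 3 + p*I² (s(p, I) = 3 + (I*p)*I = 3 + p*I²)
(s(6, (6 - 5)*(-2)) + (43 + 47))² = ((3 + 6*((6 - 5)*(-2))²) + (43 + 47))² = ((3 + 6*(1*(-2))²) + 90)² = ((3 + 6*(-2)²) + 90)² = ((3 + 6*4) + 90)² = ((3 + 24) + 90)² = (27 + 90)² = 117² = 13689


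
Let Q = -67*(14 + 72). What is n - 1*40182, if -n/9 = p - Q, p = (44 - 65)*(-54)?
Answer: -102246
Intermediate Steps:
Q = -5762 (Q = -67*86 = -5762)
p = 1134 (p = -21*(-54) = 1134)
n = -62064 (n = -9*(1134 - 1*(-5762)) = -9*(1134 + 5762) = -9*6896 = -62064)
n - 1*40182 = -62064 - 1*40182 = -62064 - 40182 = -102246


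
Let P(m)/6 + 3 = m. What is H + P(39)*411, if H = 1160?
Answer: 89936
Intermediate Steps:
P(m) = -18 + 6*m
H + P(39)*411 = 1160 + (-18 + 6*39)*411 = 1160 + (-18 + 234)*411 = 1160 + 216*411 = 1160 + 88776 = 89936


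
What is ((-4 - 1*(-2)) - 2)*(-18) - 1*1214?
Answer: -1142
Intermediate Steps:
((-4 - 1*(-2)) - 2)*(-18) - 1*1214 = ((-4 + 2) - 2)*(-18) - 1214 = (-2 - 2)*(-18) - 1214 = -4*(-18) - 1214 = 72 - 1214 = -1142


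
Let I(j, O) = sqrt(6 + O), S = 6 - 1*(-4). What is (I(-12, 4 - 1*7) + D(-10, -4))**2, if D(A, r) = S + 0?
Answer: (10 + sqrt(3))**2 ≈ 137.64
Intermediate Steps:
S = 10 (S = 6 + 4 = 10)
D(A, r) = 10 (D(A, r) = 10 + 0 = 10)
(I(-12, 4 - 1*7) + D(-10, -4))**2 = (sqrt(6 + (4 - 1*7)) + 10)**2 = (sqrt(6 + (4 - 7)) + 10)**2 = (sqrt(6 - 3) + 10)**2 = (sqrt(3) + 10)**2 = (10 + sqrt(3))**2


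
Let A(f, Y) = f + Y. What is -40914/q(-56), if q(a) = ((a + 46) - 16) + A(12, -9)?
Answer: 40914/23 ≈ 1778.9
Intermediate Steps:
A(f, Y) = Y + f
q(a) = 33 + a (q(a) = ((a + 46) - 16) + (-9 + 12) = ((46 + a) - 16) + 3 = (30 + a) + 3 = 33 + a)
-40914/q(-56) = -40914/(33 - 56) = -40914/(-23) = -40914*(-1/23) = 40914/23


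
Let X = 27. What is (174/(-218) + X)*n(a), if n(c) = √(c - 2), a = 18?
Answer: 11424/109 ≈ 104.81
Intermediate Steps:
n(c) = √(-2 + c)
(174/(-218) + X)*n(a) = (174/(-218) + 27)*√(-2 + 18) = (174*(-1/218) + 27)*√16 = (-87/109 + 27)*4 = (2856/109)*4 = 11424/109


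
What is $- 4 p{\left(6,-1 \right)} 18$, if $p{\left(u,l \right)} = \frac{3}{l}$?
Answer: $216$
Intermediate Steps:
$- 4 p{\left(6,-1 \right)} 18 = - 4 \frac{3}{-1} \cdot 18 = - 4 \cdot 3 \left(-1\right) 18 = \left(-4\right) \left(-3\right) 18 = 12 \cdot 18 = 216$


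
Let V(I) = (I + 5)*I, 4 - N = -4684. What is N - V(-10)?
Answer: 4638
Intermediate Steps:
N = 4688 (N = 4 - 1*(-4684) = 4 + 4684 = 4688)
V(I) = I*(5 + I) (V(I) = (5 + I)*I = I*(5 + I))
N - V(-10) = 4688 - (-10)*(5 - 10) = 4688 - (-10)*(-5) = 4688 - 1*50 = 4688 - 50 = 4638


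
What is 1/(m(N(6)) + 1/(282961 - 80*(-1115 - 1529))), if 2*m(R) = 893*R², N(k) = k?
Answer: 494481/7948287595 ≈ 6.2212e-5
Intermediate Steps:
m(R) = 893*R²/2 (m(R) = (893*R²)/2 = 893*R²/2)
1/(m(N(6)) + 1/(282961 - 80*(-1115 - 1529))) = 1/((893/2)*6² + 1/(282961 - 80*(-1115 - 1529))) = 1/((893/2)*36 + 1/(282961 - 80*(-2644))) = 1/(16074 + 1/(282961 + 211520)) = 1/(16074 + 1/494481) = 1/(7948287595/494481) = 494481/7948287595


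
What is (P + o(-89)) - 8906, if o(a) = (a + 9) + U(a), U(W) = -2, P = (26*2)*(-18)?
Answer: -9924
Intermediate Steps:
P = -936 (P = 52*(-18) = -936)
o(a) = 7 + a (o(a) = (a + 9) - 2 = (9 + a) - 2 = 7 + a)
(P + o(-89)) - 8906 = (-936 + (7 - 89)) - 8906 = (-936 - 82) - 8906 = -1018 - 8906 = -9924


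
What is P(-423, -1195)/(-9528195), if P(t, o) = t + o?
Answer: 1618/9528195 ≈ 0.00016981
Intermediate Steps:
P(t, o) = o + t
P(-423, -1195)/(-9528195) = (-1195 - 423)/(-9528195) = -1618*(-1/9528195) = 1618/9528195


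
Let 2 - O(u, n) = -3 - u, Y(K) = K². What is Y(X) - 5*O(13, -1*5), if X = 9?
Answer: -9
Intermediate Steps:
O(u, n) = 5 + u (O(u, n) = 2 - (-3 - u) = 2 + (3 + u) = 5 + u)
Y(X) - 5*O(13, -1*5) = 9² - 5*(5 + 13) = 81 - 5*18 = 81 - 90 = -9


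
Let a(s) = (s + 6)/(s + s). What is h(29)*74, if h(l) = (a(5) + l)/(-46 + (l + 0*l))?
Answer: -11137/85 ≈ -131.02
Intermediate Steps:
a(s) = (6 + s)/(2*s) (a(s) = (6 + s)/((2*s)) = (6 + s)*(1/(2*s)) = (6 + s)/(2*s))
h(l) = (11/10 + l)/(-46 + l) (h(l) = ((1/2)*(6 + 5)/5 + l)/(-46 + (l + 0*l)) = ((1/2)*(1/5)*11 + l)/(-46 + (l + 0)) = (11/10 + l)/(-46 + l))
h(29)*74 = ((11/10 + 29)/(-46 + 29))*74 = ((301/10)/(-17))*74 = -1/17*301/10*74 = -301/170*74 = -11137/85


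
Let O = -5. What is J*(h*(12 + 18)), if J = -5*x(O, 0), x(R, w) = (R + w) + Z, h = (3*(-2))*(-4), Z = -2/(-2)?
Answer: 14400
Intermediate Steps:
Z = 1 (Z = -2*(-½) = 1)
h = 24 (h = -6*(-4) = 24)
x(R, w) = 1 + R + w (x(R, w) = (R + w) + 1 = 1 + R + w)
J = 20 (J = -5*(1 - 5 + 0) = -5*(-4) = 20)
J*(h*(12 + 18)) = 20*(24*(12 + 18)) = 20*(24*30) = 20*720 = 14400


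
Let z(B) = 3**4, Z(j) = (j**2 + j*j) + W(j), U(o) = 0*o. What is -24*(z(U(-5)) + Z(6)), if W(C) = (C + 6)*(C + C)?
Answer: -7128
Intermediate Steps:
W(C) = 2*C*(6 + C) (W(C) = (6 + C)*(2*C) = 2*C*(6 + C))
U(o) = 0
Z(j) = 2*j**2 + 2*j*(6 + j) (Z(j) = (j**2 + j*j) + 2*j*(6 + j) = (j**2 + j**2) + 2*j*(6 + j) = 2*j**2 + 2*j*(6 + j))
z(B) = 81
-24*(z(U(-5)) + Z(6)) = -24*(81 + 4*6*(3 + 6)) = -24*(81 + 4*6*9) = -24*(81 + 216) = -24*297 = -7128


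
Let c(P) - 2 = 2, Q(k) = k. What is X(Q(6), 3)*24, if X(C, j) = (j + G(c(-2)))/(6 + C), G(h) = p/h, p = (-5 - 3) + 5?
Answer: 9/2 ≈ 4.5000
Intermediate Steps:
p = -3 (p = -8 + 5 = -3)
c(P) = 4 (c(P) = 2 + 2 = 4)
G(h) = -3/h
X(C, j) = (-3/4 + j)/(6 + C) (X(C, j) = (j - 3/4)/(6 + C) = (-3/4 + j)/(6 + C))
X(Q(6), 3)*24 = ((-3/4 + 3)/(6 + 6))*24 = ((9/4)/12)*24 = ((1/12)*(9/4))*24 = (3/16)*24 = 9/2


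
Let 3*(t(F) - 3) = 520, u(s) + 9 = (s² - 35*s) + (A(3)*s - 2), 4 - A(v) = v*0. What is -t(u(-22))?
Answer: -529/3 ≈ -176.33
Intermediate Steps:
A(v) = 4 (A(v) = 4 - v*0 = 4 - 1*0 = 4 + 0 = 4)
u(s) = -11 + s² - 31*s (u(s) = -9 + ((s² - 35*s) + (4*s - 2)) = -9 + ((s² - 35*s) + (-2 + 4*s)) = -9 + (-2 + s² - 31*s) = -11 + s² - 31*s)
t(F) = 529/3 (t(F) = 3 + (⅓)*520 = 3 + 520/3 = 529/3)
-t(u(-22)) = -1*529/3 = -529/3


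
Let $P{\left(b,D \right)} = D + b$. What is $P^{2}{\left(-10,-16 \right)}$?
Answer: $676$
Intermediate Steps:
$P^{2}{\left(-10,-16 \right)} = \left(-16 - 10\right)^{2} = \left(-26\right)^{2} = 676$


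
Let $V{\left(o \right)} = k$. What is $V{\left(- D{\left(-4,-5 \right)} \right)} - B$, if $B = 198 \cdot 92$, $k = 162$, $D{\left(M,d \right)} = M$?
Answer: $-18054$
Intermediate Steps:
$V{\left(o \right)} = 162$
$B = 18216$
$V{\left(- D{\left(-4,-5 \right)} \right)} - B = 162 - 18216 = -18054$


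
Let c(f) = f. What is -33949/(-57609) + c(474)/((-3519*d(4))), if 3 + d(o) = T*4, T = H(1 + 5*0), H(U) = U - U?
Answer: 14285417/22525119 ≈ 0.63420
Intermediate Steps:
H(U) = 0
T = 0
d(o) = -3 (d(o) = -3 + 0*4 = -3 + 0 = -3)
-33949/(-57609) + c(474)/((-3519*d(4))) = -33949/(-57609) + 474/((-3519*(-3))) = -33949*(-1/57609) + 474/10557 = 33949/57609 + 474*(1/10557) = 33949/57609 + 158/3519 = 14285417/22525119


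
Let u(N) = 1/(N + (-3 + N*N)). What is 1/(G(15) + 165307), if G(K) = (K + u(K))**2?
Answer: 56169/9297774019 ≈ 6.0411e-6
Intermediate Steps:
u(N) = 1/(-3 + N + N**2) (u(N) = 1/(N + (-3 + N**2)) = 1/(-3 + N + N**2))
G(K) = (K + 1/(-3 + K + K**2))**2
1/(G(15) + 165307) = 1/((15 + 1/(-3 + 15 + 15**2))**2 + 165307) = 1/((15 + 1/(-3 + 15 + 225))**2 + 165307) = 1/((15 + 1/237)**2 + 165307) = 1/((3556/237)**2 + 165307) = 1/(12645136/56169 + 165307) = 1/(9297774019/56169) = 56169/9297774019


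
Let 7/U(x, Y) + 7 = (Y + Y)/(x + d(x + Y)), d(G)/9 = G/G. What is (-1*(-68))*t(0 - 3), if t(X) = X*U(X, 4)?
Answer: 252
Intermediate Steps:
d(G) = 9 (d(G) = 9*(G/G) = 9*1 = 9)
U(x, Y) = 7/(-7 + 2*Y/(9 + x)) (U(x, Y) = 7/(-7 + (Y + Y)/(x + 9)) = 7/(-7 + (2*Y)/(9 + x)) = 7/(-7 + 2*Y/(9 + x)))
t(X) = 7*X*(-9 - X)/(55 + 7*X) (t(X) = X*(7*(-9 - X)/(63 - 2*4 + 7*X)) = X*(7*(-9 - X)/(63 - 8 + 7*X)) = X*(7*(-9 - X)/(55 + 7*X)) = 7*X*(-9 - X)/(55 + 7*X))
(-1*(-68))*t(0 - 3) = (-1*(-68))*(-7*(0 - 3)*(9 + (0 - 3))/(55 + 7*(0 - 3))) = 68*(-7*(-3)*(9 - 3)/(55 + 7*(-3))) = 68*(-7*(-3)*6/(55 - 21)) = 68*(-7*(-3)*6/34) = 68*(-7*(-3)*1/34*6) = 68*(63/17) = 252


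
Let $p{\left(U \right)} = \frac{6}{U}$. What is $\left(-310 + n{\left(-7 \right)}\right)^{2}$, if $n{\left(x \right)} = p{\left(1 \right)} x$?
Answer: $123904$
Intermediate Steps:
$n{\left(x \right)} = 6 x$ ($n{\left(x \right)} = \frac{6}{1} x = 6 \cdot 1 x = 6 x$)
$\left(-310 + n{\left(-7 \right)}\right)^{2} = \left(-310 + 6 \left(-7\right)\right)^{2} = \left(-310 - 42\right)^{2} = \left(-352\right)^{2} = 123904$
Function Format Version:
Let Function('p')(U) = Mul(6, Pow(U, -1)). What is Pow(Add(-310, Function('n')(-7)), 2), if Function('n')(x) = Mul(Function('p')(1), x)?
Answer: 123904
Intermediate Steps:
Function('n')(x) = Mul(6, x) (Function('n')(x) = Mul(Mul(6, Pow(1, -1)), x) = Mul(Mul(6, 1), x) = Mul(6, x))
Pow(Add(-310, Function('n')(-7)), 2) = Pow(Add(-310, Mul(6, -7)), 2) = Pow(Add(-310, -42), 2) = Pow(-352, 2) = 123904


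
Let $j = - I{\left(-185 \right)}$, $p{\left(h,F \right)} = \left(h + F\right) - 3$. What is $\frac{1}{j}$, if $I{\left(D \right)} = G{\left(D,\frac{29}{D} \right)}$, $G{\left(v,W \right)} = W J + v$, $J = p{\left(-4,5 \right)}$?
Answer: $\frac{185}{34167} \approx 0.0054146$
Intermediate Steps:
$p{\left(h,F \right)} = -3 + F + h$ ($p{\left(h,F \right)} = \left(F + h\right) - 3 = -3 + F + h$)
$J = -2$ ($J = -3 + 5 - 4 = -2$)
$G{\left(v,W \right)} = v - 2 W$ ($G{\left(v,W \right)} = W \left(-2\right) + v = - 2 W + v = v - 2 W$)
$I{\left(D \right)} = D - \frac{58}{D}$ ($I{\left(D \right)} = D - 2 \frac{29}{D} = D - \frac{58}{D}$)
$j = \frac{34167}{185}$ ($j = - (-185 - \frac{58}{-185}) = - (-185 - - \frac{58}{185}) = - (-185 + \frac{58}{185}) = \left(-1\right) \left(- \frac{34167}{185}\right) = \frac{34167}{185} \approx 184.69$)
$\frac{1}{j} = \frac{1}{\frac{34167}{185}} = \frac{185}{34167}$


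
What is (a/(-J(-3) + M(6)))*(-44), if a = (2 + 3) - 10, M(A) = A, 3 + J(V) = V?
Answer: 55/3 ≈ 18.333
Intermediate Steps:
J(V) = -3 + V
a = -5 (a = 5 - 10 = -5)
(a/(-J(-3) + M(6)))*(-44) = -5/(-(-3 - 3) + 6)*(-44) = -5/(-1*(-6) + 6)*(-44) = -5/(6 + 6)*(-44) = -5/12*(-44) = 55/3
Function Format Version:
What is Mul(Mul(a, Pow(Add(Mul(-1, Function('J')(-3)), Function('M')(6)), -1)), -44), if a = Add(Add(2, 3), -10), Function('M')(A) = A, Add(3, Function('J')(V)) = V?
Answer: Rational(55, 3) ≈ 18.333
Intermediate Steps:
Function('J')(V) = Add(-3, V)
a = -5 (a = Add(5, -10) = -5)
Mul(Mul(a, Pow(Add(Mul(-1, Function('J')(-3)), Function('M')(6)), -1)), -44) = Mul(Mul(-5, Pow(Add(Mul(-1, Add(-3, -3)), 6), -1)), -44) = Mul(Mul(-5, Pow(Add(Mul(-1, -6), 6), -1)), -44) = Mul(Mul(-5, Pow(Add(6, 6), -1)), -44) = Mul(Mul(-5, Pow(12, -1)), -44) = Mul(Mul(-5, Rational(1, 12)), -44) = Mul(Rational(-5, 12), -44) = Rational(55, 3)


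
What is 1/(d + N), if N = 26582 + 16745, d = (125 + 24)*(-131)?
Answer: 1/23808 ≈ 4.2003e-5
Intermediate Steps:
d = -19519 (d = 149*(-131) = -19519)
N = 43327
1/(d + N) = 1/(-19519 + 43327) = 1/23808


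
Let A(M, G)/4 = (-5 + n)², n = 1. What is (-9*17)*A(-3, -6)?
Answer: -9792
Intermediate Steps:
A(M, G) = 64 (A(M, G) = 4*(-5 + 1)² = 4*(-4)² = 4*16 = 64)
(-9*17)*A(-3, -6) = -9*17*64 = -153*64 = -9792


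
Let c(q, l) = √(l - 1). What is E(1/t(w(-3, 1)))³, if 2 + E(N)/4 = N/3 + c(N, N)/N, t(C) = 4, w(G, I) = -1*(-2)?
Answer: 107065/27 - 376*I*√3/3 ≈ 3965.4 - 217.08*I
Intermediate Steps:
w(G, I) = 2
c(q, l) = √(-1 + l)
E(N) = -8 + 4*N/3 + 4*√(-1 + N)/N (E(N) = -8 + 4*(N/3 + √(-1 + N)/N) = -8 + (4*N/3 + 4*√(-1 + N)/N) = -8 + 4*N/3 + 4*√(-1 + N)/N)
E(1/t(w(-3, 1)))³ = (-8 + (4/3)/4 + 4*√(-1 + 1/4)/(1/4))³ = (-8 + (4/3)*(¼) + 4*√(-1 + ¼)/(¼))³ = (-8 + ⅓ + 4*4*√(-¾))³ = (-8 + ⅓ + 4*4*(I*√3/2))³ = (-8 + ⅓ + 8*I*√3)³ = (-23/3 + 8*I*√3)³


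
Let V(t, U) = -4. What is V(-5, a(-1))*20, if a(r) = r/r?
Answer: -80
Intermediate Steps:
a(r) = 1
V(-5, a(-1))*20 = -4*20 = -80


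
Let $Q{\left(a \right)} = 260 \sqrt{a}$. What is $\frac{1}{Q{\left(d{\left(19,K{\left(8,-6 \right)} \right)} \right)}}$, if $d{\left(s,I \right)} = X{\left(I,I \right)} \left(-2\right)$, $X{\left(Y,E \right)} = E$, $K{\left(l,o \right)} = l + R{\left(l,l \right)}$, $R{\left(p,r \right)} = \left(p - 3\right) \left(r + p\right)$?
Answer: $- \frac{i \sqrt{11}}{11440} \approx - 0.00028991 i$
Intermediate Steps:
$R{\left(p,r \right)} = \left(-3 + p\right) \left(p + r\right)$
$K{\left(l,o \right)} = - 5 l + 2 l^{2}$ ($K{\left(l,o \right)} = l + \left(l^{2} - 3 l - 3 l + l l\right) = l + \left(l^{2} - 3 l - 3 l + l^{2}\right) = l + \left(- 6 l + 2 l^{2}\right) = - 5 l + 2 l^{2}$)
$d{\left(s,I \right)} = - 2 I$ ($d{\left(s,I \right)} = I \left(-2\right) = - 2 I$)
$\frac{1}{Q{\left(d{\left(19,K{\left(8,-6 \right)} \right)} \right)}} = \frac{1}{260 \sqrt{- 2 \cdot 8 \left(-5 + 2 \cdot 8\right)}} = \frac{1}{260 \sqrt{- 2 \cdot 8 \left(-5 + 16\right)}} = \frac{1}{260 \sqrt{- 2 \cdot 8 \cdot 11}} = \frac{1}{260 \sqrt{\left(-2\right) 88}} = \frac{1}{260 \sqrt{-176}} = \frac{1}{260 \cdot 4 i \sqrt{11}} = \frac{1}{1040 i \sqrt{11}} = - \frac{i \sqrt{11}}{11440}$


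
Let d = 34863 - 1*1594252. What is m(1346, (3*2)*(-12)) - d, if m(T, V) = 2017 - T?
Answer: 1560060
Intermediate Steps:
d = -1559389 (d = 34863 - 1594252 = -1559389)
m(1346, (3*2)*(-12)) - d = (2017 - 1*1346) - 1*(-1559389) = (2017 - 1346) + 1559389 = 671 + 1559389 = 1560060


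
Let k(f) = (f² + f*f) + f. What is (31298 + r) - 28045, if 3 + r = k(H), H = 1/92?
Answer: 13754047/4232 ≈ 3250.0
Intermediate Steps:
H = 1/92 ≈ 0.010870
k(f) = f + 2*f² (k(f) = (f² + f²) + f = 2*f² + f = f + 2*f²)
r = -12649/4232 (r = -3 + (1 + 2*(1/92))/92 = -3 + (1 + 1/46)/92 = -3 + (1/92)*(47/46) = -3 + 47/4232 = -12649/4232 ≈ -2.9889)
(31298 + r) - 28045 = (31298 - 12649/4232) - 28045 = 132440487/4232 - 28045 = 13754047/4232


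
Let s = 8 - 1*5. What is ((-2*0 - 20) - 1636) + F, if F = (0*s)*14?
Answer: -1656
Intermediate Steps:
s = 3 (s = 8 - 5 = 3)
F = 0 (F = (0*3)*14 = 0*14 = 0)
((-2*0 - 20) - 1636) + F = ((-2*0 - 20) - 1636) + 0 = ((0 - 20) - 1636) + 0 = (-20 - 1636) + 0 = -1656 + 0 = -1656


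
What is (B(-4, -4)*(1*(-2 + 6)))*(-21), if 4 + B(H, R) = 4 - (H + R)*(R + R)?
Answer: 5376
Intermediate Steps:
B(H, R) = -2*R*(H + R) (B(H, R) = -4 + (4 - (H + R)*(R + R)) = -4 + (4 - (H + R)*2*R) = -4 + (4 - 2*R*(H + R)) = -2*R*(H + R))
(B(-4, -4)*(1*(-2 + 6)))*(-21) = ((-2*(-4)*(-4 - 4))*(1*(-2 + 6)))*(-21) = ((-2*(-4)*(-8))*(1*4))*(-21) = -64*4*(-21) = -256*(-21) = 5376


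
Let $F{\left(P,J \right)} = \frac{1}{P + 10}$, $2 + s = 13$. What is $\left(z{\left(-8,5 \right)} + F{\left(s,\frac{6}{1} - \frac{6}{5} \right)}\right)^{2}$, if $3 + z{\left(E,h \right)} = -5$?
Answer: $\frac{27889}{441} \approx 63.24$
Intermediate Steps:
$s = 11$ ($s = -2 + 13 = 11$)
$z{\left(E,h \right)} = -8$ ($z{\left(E,h \right)} = -3 - 5 = -8$)
$F{\left(P,J \right)} = \frac{1}{10 + P}$
$\left(z{\left(-8,5 \right)} + F{\left(s,\frac{6}{1} - \frac{6}{5} \right)}\right)^{2} = \left(-8 + \frac{1}{10 + 11}\right)^{2} = \left(-8 + \frac{1}{21}\right)^{2} = \left(- \frac{167}{21}\right)^{2} = \frac{27889}{441}$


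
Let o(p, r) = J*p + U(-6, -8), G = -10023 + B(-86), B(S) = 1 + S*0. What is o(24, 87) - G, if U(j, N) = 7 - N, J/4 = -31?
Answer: 7061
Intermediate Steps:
J = -124 (J = 4*(-31) = -124)
B(S) = 1 (B(S) = 1 + 0 = 1)
G = -10022 (G = -10023 + 1 = -10022)
o(p, r) = 15 - 124*p (o(p, r) = -124*p + (7 - 1*(-8)) = -124*p + (7 + 8) = -124*p + 15 = 15 - 124*p)
o(24, 87) - G = (15 - 124*24) - 1*(-10022) = (15 - 2976) + 10022 = -2961 + 10022 = 7061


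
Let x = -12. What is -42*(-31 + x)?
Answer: 1806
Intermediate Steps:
-42*(-31 + x) = -42*(-31 - 12) = -42*(-43) = 1806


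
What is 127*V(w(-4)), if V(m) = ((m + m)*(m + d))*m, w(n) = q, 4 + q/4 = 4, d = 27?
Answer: 0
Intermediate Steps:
q = 0 (q = -16 + 4*4 = -16 + 16 = 0)
w(n) = 0
V(m) = 2*m²*(27 + m) (V(m) = ((m + m)*(m + 27))*m = ((2*m)*(27 + m))*m = (2*m*(27 + m))*m = 2*m²*(27 + m))
127*V(w(-4)) = 127*(2*0²*(27 + 0)) = 127*(2*0*27) = 127*0 = 0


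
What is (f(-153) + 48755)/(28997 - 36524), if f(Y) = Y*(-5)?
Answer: -49520/7527 ≈ -6.5790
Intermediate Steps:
f(Y) = -5*Y
(f(-153) + 48755)/(28997 - 36524) = (-5*(-153) + 48755)/(28997 - 36524) = (765 + 48755)/(-7527) = 49520*(-1/7527) = -49520/7527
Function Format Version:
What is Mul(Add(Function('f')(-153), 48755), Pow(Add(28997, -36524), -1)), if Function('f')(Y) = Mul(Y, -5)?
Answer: Rational(-49520, 7527) ≈ -6.5790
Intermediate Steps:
Function('f')(Y) = Mul(-5, Y)
Mul(Add(Function('f')(-153), 48755), Pow(Add(28997, -36524), -1)) = Mul(Add(Mul(-5, -153), 48755), Pow(Add(28997, -36524), -1)) = Mul(Add(765, 48755), Pow(-7527, -1)) = Mul(49520, Rational(-1, 7527)) = Rational(-49520, 7527)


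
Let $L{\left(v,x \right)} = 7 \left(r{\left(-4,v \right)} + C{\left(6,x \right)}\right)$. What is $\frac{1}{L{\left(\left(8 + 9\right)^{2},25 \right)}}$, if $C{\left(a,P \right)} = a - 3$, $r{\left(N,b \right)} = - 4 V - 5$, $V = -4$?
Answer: $\frac{1}{98} \approx 0.010204$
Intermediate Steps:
$r{\left(N,b \right)} = 11$ ($r{\left(N,b \right)} = \left(-4\right) \left(-4\right) - 5 = 16 - 5 = 11$)
$C{\left(a,P \right)} = -3 + a$
$L{\left(v,x \right)} = 98$ ($L{\left(v,x \right)} = 7 \left(11 + \left(-3 + 6\right)\right) = 7 \left(11 + 3\right) = 7 \cdot 14 = 98$)
$\frac{1}{L{\left(\left(8 + 9\right)^{2},25 \right)}} = \frac{1}{98}$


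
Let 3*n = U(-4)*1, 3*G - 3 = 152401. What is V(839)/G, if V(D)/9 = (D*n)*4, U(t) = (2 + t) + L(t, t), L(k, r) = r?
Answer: -45306/38101 ≈ -1.1891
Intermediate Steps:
G = 152404/3 (G = 1 + (1/3)*152401 = 1 + 152401/3 = 152404/3 ≈ 50801.)
U(t) = 2 + 2*t (U(t) = (2 + t) + t = 2 + 2*t)
n = -2 (n = ((2 + 2*(-4))*1)/3 = ((2 - 8)*1)/3 = (-6*1)/3 = (1/3)*(-6) = -2)
V(D) = -72*D (V(D) = 9*((D*(-2))*4) = 9*(-2*D*4) = 9*(-8*D) = -72*D)
V(839)/G = (-72*839)/(152404/3) = -60408*3/152404 = -45306/38101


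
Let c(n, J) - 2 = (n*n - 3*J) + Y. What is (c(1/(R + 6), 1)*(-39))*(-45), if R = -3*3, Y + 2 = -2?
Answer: -8580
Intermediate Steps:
Y = -4 (Y = -2 - 2 = -4)
R = -9
c(n, J) = -2 + n² - 3*J (c(n, J) = 2 + ((n*n - 3*J) - 4) = 2 + ((n² - 3*J) - 4) = 2 + (-4 + n² - 3*J) = -2 + n² - 3*J)
(c(1/(R + 6), 1)*(-39))*(-45) = ((-2 + (1/(-9 + 6))² - 3*1)*(-39))*(-45) = ((-2 + (1/(-3))² - 3)*(-39))*(-45) = ((-2 + (-⅓)² - 3)*(-39))*(-45) = ((-2 + ⅑ - 3)*(-39))*(-45) = -44/9*(-39)*(-45) = (572/3)*(-45) = -8580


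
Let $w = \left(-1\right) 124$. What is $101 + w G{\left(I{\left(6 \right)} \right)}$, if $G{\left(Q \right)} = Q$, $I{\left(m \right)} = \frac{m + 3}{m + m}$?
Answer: $8$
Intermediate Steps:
$w = -124$
$I{\left(m \right)} = \frac{3 + m}{2 m}$
$101 + w G{\left(I{\left(6 \right)} \right)} = 101 - 124 \frac{3 + 6}{2 \cdot 6} = 101 - 124 \cdot \frac{1}{2} \cdot \frac{1}{6} \cdot 9 = 101 - 93 = 8$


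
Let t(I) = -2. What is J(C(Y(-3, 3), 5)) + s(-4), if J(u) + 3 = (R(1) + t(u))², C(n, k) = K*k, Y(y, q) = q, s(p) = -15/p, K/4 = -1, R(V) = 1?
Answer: 7/4 ≈ 1.7500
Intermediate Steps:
K = -4 (K = 4*(-1) = -4)
C(n, k) = -4*k
J(u) = -2 (J(u) = -3 + (1 - 2)² = -3 + (-1)² = -3 + 1 = -2)
J(C(Y(-3, 3), 5)) + s(-4) = -2 - 15/(-4) = -2 - 15*(-¼) = -2 + 15/4 = 7/4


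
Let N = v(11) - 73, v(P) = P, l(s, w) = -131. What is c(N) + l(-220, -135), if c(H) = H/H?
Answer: -130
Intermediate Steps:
N = -62 (N = 11 - 73 = -62)
c(H) = 1
c(N) + l(-220, -135) = 1 - 131 = -130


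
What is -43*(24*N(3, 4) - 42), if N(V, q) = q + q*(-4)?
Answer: 14190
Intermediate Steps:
N(V, q) = -3*q (N(V, q) = q - 4*q = -3*q)
-43*(24*N(3, 4) - 42) = -43*(24*(-3*4) - 42) = -43*(24*(-12) - 42) = -43*(-288 - 42) = -43*(-330) = 14190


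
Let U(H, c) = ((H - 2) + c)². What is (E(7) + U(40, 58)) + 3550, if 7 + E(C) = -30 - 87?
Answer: 12642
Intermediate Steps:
E(C) = -124 (E(C) = -7 + (-30 - 87) = -7 - 117 = -124)
U(H, c) = (-2 + H + c)² (U(H, c) = ((-2 + H) + c)² = (-2 + H + c)²)
(E(7) + U(40, 58)) + 3550 = (-124 + (-2 + 40 + 58)²) + 3550 = (-124 + 96²) + 3550 = (-124 + 9216) + 3550 = 9092 + 3550 = 12642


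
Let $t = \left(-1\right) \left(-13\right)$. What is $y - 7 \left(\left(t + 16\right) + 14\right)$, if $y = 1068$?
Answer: $767$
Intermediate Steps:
$t = 13$
$y - 7 \left(\left(t + 16\right) + 14\right) = 1068 - 7 \left(\left(13 + 16\right) + 14\right) = 1068 - 7 \left(29 + 14\right) = 1068 - 301 = 767$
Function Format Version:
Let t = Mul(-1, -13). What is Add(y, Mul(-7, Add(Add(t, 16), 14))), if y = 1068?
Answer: 767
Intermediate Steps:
t = 13
Add(y, Mul(-7, Add(Add(t, 16), 14))) = Add(1068, Mul(-7, Add(Add(13, 16), 14))) = Add(1068, Mul(-7, Add(29, 14))) = Add(1068, Mul(-7, 43)) = Add(1068, -301) = 767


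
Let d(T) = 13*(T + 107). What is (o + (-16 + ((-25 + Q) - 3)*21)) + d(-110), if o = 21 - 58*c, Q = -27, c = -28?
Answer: 435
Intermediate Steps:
o = 1645 (o = 21 - 58*(-28) = 21 + 1624 = 1645)
d(T) = 1391 + 13*T (d(T) = 13*(107 + T) = 1391 + 13*T)
(o + (-16 + ((-25 + Q) - 3)*21)) + d(-110) = (1645 + (-16 + ((-25 - 27) - 3)*21)) + (1391 + 13*(-110)) = (1645 + (-16 + (-52 - 3)*21)) + (1391 - 1430) = (1645 + (-16 - 55*21)) - 39 = (1645 + (-16 - 1155)) - 39 = (1645 - 1171) - 39 = 474 - 39 = 435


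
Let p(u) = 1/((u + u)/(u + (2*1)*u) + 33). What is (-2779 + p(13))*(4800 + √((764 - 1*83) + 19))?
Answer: -1347244800/101 - 2806760*√7/101 ≈ -1.3413e+7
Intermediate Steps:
p(u) = 3/101 (p(u) = 1/((2*u)/(u + 2*u) + 33) = 1/((2*u)/((3*u)) + 33) = 1/((2*u)*(1/(3*u)) + 33) = 1/(⅔ + 33) = 1/(101/3) = 3/101)
(-2779 + p(13))*(4800 + √((764 - 1*83) + 19)) = (-2779 + 3/101)*(4800 + √((764 - 1*83) + 19)) = -280676*(4800 + √((764 - 83) + 19))/101 = -280676*(4800 + √(681 + 19))/101 = -280676*(4800 + √700)/101 = -280676*(4800 + 10*√7)/101 = -1347244800/101 - 2806760*√7/101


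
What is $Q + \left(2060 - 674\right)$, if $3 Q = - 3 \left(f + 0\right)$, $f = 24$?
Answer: $1362$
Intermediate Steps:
$Q = -24$ ($Q = \frac{\left(-3\right) \left(24 + 0\right)}{3} = \frac{\left(-3\right) 24}{3} = \frac{1}{3} \left(-72\right) = -24$)
$Q + \left(2060 - 674\right) = -24 + \left(2060 - 674\right) = -24 + 1386 = 1362$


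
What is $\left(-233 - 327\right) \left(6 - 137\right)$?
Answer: $73360$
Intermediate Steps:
$\left(-233 - 327\right) \left(6 - 137\right) = \left(-560\right) \left(-131\right) = 73360$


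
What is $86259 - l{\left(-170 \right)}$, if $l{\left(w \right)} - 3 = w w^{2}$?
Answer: $4999256$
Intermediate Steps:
$l{\left(w \right)} = 3 + w^{3}$ ($l{\left(w \right)} = 3 + w w^{2} = 3 + w^{3}$)
$86259 - l{\left(-170 \right)} = 86259 - \left(3 + \left(-170\right)^{3}\right) = 86259 - \left(3 - 4913000\right) = 86259 - -4912997 = 86259 + 4912997 = 4999256$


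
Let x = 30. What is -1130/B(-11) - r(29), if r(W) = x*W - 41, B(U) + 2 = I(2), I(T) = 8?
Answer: -3052/3 ≈ -1017.3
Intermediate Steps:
B(U) = 6 (B(U) = -2 + 8 = 6)
r(W) = -41 + 30*W (r(W) = 30*W - 41 = -41 + 30*W)
-1130/B(-11) - r(29) = -1130/6 - (-41 + 30*29) = -1130*⅙ - (-41 + 870) = -565/3 - 1*829 = -565/3 - 829 = -3052/3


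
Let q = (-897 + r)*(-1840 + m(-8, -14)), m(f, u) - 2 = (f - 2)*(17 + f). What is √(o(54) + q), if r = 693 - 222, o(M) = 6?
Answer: √821334 ≈ 906.27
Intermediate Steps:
r = 471
m(f, u) = 2 + (-2 + f)*(17 + f) (m(f, u) = 2 + (f - 2)*(17 + f) = 2 + (-2 + f)*(17 + f))
q = 821328 (q = (-897 + 471)*(-1840 + (-32 + (-8)² + 15*(-8))) = -426*(-1840 + (-32 + 64 - 120)) = -426*(-1840 - 88) = -426*(-1928) = 821328)
√(o(54) + q) = √(6 + 821328) = √821334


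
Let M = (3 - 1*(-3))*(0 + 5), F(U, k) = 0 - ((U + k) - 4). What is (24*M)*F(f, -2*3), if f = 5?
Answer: 3600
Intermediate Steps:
F(U, k) = 4 - U - k (F(U, k) = 0 - (-4 + U + k) = 0 + (4 - U - k) = 4 - U - k)
M = 30 (M = (3 + 3)*5 = 6*5 = 30)
(24*M)*F(f, -2*3) = (24*30)*(4 - 1*5 - (-2)*3) = 720*(4 - 5 - 1*(-6)) = 720*(4 - 5 + 6) = 720*5 = 3600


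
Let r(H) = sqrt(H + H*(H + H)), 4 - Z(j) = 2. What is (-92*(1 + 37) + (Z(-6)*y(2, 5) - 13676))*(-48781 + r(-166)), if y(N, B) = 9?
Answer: 836789274 - 17154*sqrt(54946) ≈ 8.3277e+8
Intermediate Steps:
Z(j) = 2 (Z(j) = 4 - 1*2 = 4 - 2 = 2)
r(H) = sqrt(H + 2*H**2) (r(H) = sqrt(H + H*(2*H)) = sqrt(H + 2*H**2))
(-92*(1 + 37) + (Z(-6)*y(2, 5) - 13676))*(-48781 + r(-166)) = (-92*(1 + 37) + (2*9 - 13676))*(-48781 + sqrt(-166*(1 + 2*(-166)))) = (-92*38 + (18 - 13676))*(-48781 + sqrt(-166*(1 - 332))) = (-3496 - 13658)*(-48781 + sqrt(-166*(-331))) = -17154*(-48781 + sqrt(54946)) = 836789274 - 17154*sqrt(54946)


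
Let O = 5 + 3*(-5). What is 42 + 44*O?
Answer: -398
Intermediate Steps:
O = -10 (O = 5 - 15 = -10)
42 + 44*O = 42 + 44*(-10) = 42 - 440 = -398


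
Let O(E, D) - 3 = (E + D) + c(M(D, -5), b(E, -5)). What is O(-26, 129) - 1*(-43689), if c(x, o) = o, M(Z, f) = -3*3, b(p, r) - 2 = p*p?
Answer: 44473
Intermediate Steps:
b(p, r) = 2 + p² (b(p, r) = 2 + p*p = 2 + p²)
M(Z, f) = -9
O(E, D) = 5 + D + E + E² (O(E, D) = 3 + ((E + D) + (2 + E²)) = 3 + ((D + E) + (2 + E²)) = 3 + (2 + D + E + E²) = 5 + D + E + E²)
O(-26, 129) - 1*(-43689) = (5 + 129 - 26 + (-26)²) - 1*(-43689) = (5 + 129 - 26 + 676) + 43689 = 784 + 43689 = 44473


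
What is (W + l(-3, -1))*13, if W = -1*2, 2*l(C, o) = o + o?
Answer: -39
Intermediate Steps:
l(C, o) = o (l(C, o) = (o + o)/2 = (2*o)/2 = o)
W = -2
(W + l(-3, -1))*13 = (-2 - 1)*13 = -3*13 = -39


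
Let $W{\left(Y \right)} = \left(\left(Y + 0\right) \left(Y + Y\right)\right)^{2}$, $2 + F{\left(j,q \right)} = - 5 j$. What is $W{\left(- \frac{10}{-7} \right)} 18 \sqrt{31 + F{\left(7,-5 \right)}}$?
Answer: $\frac{720000 i \sqrt{6}}{2401} \approx 734.54 i$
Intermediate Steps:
$F{\left(j,q \right)} = -2 - 5 j$
$W{\left(Y \right)} = 4 Y^{4}$ ($W{\left(Y \right)} = \left(Y 2 Y\right)^{2} = \left(2 Y^{2}\right)^{2} = 4 Y^{4}$)
$W{\left(- \frac{10}{-7} \right)} 18 \sqrt{31 + F{\left(7,-5 \right)}} = 4 \left(- \frac{10}{-7}\right)^{4} \cdot 18 \sqrt{31 - 37} = 4 \left(\left(-10\right) \left(- \frac{1}{7}\right)\right)^{4} \cdot 18 \sqrt{31 - 37} = 4 \left(\frac{10}{7}\right)^{4} \cdot 18 \sqrt{31 - 37} = 4 \cdot \frac{10000}{2401} \cdot 18 \sqrt{-6} = \frac{40000}{2401} \cdot 18 i \sqrt{6} = \frac{720000 i \sqrt{6}}{2401}$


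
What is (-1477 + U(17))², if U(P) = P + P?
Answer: 2082249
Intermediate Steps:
U(P) = 2*P
(-1477 + U(17))² = (-1477 + 2*17)² = (-1477 + 34)² = (-1443)² = 2082249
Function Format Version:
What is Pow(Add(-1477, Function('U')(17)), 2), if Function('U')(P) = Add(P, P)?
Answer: 2082249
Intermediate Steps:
Function('U')(P) = Mul(2, P)
Pow(Add(-1477, Function('U')(17)), 2) = Pow(Add(-1477, Mul(2, 17)), 2) = Pow(Add(-1477, 34), 2) = Pow(-1443, 2) = 2082249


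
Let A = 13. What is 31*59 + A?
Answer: 1842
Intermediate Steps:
31*59 + A = 31*59 + 13 = 1829 + 13 = 1842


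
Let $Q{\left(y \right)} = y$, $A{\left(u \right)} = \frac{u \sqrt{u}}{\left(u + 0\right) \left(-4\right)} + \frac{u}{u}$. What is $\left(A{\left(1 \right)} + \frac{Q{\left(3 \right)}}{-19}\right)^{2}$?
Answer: $\frac{2025}{5776} \approx 0.35059$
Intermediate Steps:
$A{\left(u \right)} = 1 - \frac{\sqrt{u}}{4}$ ($A{\left(u \right)} = \frac{u^{\frac{3}{2}}}{u \left(-4\right)} + 1 = \frac{u^{\frac{3}{2}}}{\left(-4\right) u} + 1 = u^{\frac{3}{2}} \left(- \frac{1}{4 u}\right) + 1 = - \frac{\sqrt{u}}{4} + 1 = 1 - \frac{\sqrt{u}}{4}$)
$\left(A{\left(1 \right)} + \frac{Q{\left(3 \right)}}{-19}\right)^{2} = \left(\left(1 - \frac{\sqrt{1}}{4}\right) + \frac{3}{-19}\right)^{2} = \left(\left(1 - \frac{1}{4}\right) + 3 \left(- \frac{1}{19}\right)\right)^{2} = \left(\left(1 - \frac{1}{4}\right) - \frac{3}{19}\right)^{2} = \left(\frac{3}{4} - \frac{3}{19}\right)^{2} = \left(\frac{45}{76}\right)^{2} = \frac{2025}{5776}$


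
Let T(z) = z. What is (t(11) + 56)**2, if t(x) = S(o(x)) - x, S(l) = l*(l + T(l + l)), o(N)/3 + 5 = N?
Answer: 1034289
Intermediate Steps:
o(N) = -15 + 3*N
S(l) = 3*l**2 (S(l) = l*(l + (l + l)) = l*(l + 2*l) = l*(3*l) = 3*l**2)
t(x) = -x + 3*(-15 + 3*x)**2 (t(x) = 3*(-15 + 3*x)**2 - x = -x + 3*(-15 + 3*x)**2)
(t(11) + 56)**2 = ((-1*11 + 27*(-5 + 11)**2) + 56)**2 = ((-11 + 27*6**2) + 56)**2 = ((-11 + 27*36) + 56)**2 = ((-11 + 972) + 56)**2 = (961 + 56)**2 = 1017**2 = 1034289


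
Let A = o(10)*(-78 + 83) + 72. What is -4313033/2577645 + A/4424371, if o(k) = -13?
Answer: -2726062869104/1629208255185 ≈ -1.6732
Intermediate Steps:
A = 7 (A = -13*(-78 + 83) + 72 = -13*5 + 72 = -65 + 72 = 7)
-4313033/2577645 + A/4424371 = -4313033/2577645 + 7/4424371 = -4313033*1/2577645 + 7*(1/4424371) = -4313033/2577645 + 1/632053 = -2726062869104/1629208255185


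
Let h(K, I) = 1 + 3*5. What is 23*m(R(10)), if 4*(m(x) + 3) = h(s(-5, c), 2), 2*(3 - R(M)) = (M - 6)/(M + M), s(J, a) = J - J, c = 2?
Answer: 23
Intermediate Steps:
s(J, a) = 0
R(M) = 3 - (-6 + M)/(4*M) (R(M) = 3 - (M - 6)/(2*(M + M)) = 3 - (-6 + M)/(2*(2*M)) = 3 - (-6 + M)*1/(2*M)/2 = 3 - (-6 + M)/(4*M))
h(K, I) = 16 (h(K, I) = 1 + 15 = 16)
m(x) = 1 (m(x) = -3 + (1/4)*16 = -3 + 4 = 1)
23*m(R(10)) = 23*1 = 23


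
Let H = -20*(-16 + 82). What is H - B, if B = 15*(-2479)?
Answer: 35865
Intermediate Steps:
H = -1320 (H = -20*66 = -1320)
B = -37185
H - B = -1320 - 1*(-37185) = -1320 + 37185 = 35865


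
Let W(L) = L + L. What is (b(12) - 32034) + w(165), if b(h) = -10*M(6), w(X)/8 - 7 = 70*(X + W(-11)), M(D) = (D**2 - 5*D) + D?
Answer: 47982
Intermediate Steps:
W(L) = 2*L
M(D) = D**2 - 4*D
w(X) = -12264 + 560*X (w(X) = 56 + 8*(70*(X + 2*(-11))) = 56 + 8*(70*(X - 22)) = 56 + 8*(70*(-22 + X)) = 56 + 8*(-1540 + 70*X) = 56 + (-12320 + 560*X) = -12264 + 560*X)
b(h) = -120 (b(h) = -60*(-4 + 6) = -60*2 = -10*12 = -120)
(b(12) - 32034) + w(165) = (-120 - 32034) + (-12264 + 560*165) = -32154 + (-12264 + 92400) = -32154 + 80136 = 47982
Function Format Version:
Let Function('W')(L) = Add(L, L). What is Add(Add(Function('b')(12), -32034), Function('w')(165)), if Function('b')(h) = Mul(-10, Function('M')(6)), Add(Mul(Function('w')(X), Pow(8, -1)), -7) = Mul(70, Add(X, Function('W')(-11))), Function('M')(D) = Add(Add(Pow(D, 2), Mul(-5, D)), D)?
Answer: 47982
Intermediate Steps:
Function('W')(L) = Mul(2, L)
Function('M')(D) = Add(Pow(D, 2), Mul(-4, D))
Function('w')(X) = Add(-12264, Mul(560, X)) (Function('w')(X) = Add(56, Mul(8, Mul(70, Add(X, Mul(2, -11))))) = Add(56, Mul(8, Mul(70, Add(X, -22)))) = Add(56, Mul(8, Mul(70, Add(-22, X)))) = Add(56, Mul(8, Add(-1540, Mul(70, X)))) = Add(56, Add(-12320, Mul(560, X))) = Add(-12264, Mul(560, X)))
Function('b')(h) = -120 (Function('b')(h) = Mul(-10, Mul(6, Add(-4, 6))) = Mul(-10, Mul(6, 2)) = Mul(-10, 12) = -120)
Add(Add(Function('b')(12), -32034), Function('w')(165)) = Add(Add(-120, -32034), Add(-12264, Mul(560, 165))) = Add(-32154, Add(-12264, 92400)) = Add(-32154, 80136) = 47982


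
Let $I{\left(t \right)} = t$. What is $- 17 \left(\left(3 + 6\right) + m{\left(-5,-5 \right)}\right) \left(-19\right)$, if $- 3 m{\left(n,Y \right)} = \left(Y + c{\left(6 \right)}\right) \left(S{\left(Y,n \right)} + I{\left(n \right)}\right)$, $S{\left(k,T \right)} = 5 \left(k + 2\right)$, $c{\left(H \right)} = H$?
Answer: $\frac{15181}{3} \approx 5060.3$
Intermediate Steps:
$S{\left(k,T \right)} = 10 + 5 k$ ($S{\left(k,T \right)} = 5 \left(2 + k\right) = 10 + 5 k$)
$m{\left(n,Y \right)} = - \frac{\left(6 + Y\right) \left(10 + n + 5 Y\right)}{3}$ ($m{\left(n,Y \right)} = - \frac{\left(Y + 6\right) \left(\left(10 + 5 Y\right) + n\right)}{3} = - \frac{\left(6 + Y\right) \left(10 + n + 5 Y\right)}{3}$)
$- 17 \left(\left(3 + 6\right) + m{\left(-5,-5 \right)}\right) \left(-19\right) = - 17 \left(\left(3 + 6\right) - \left(- \frac{170}{3} + \frac{25}{3} + \frac{125}{3}\right)\right) \left(-19\right) = - 17 \left(9 - - \frac{20}{3}\right) \left(-19\right) = - 17 \left(9 + \frac{20}{3}\right) \left(-19\right) = \left(-17\right) \frac{47}{3} \left(-19\right) = \left(- \frac{799}{3}\right) \left(-19\right) = \frac{15181}{3}$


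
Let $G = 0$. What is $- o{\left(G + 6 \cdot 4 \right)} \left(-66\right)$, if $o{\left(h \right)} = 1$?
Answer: $66$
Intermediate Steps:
$- o{\left(G + 6 \cdot 4 \right)} \left(-66\right) = - 1 \left(-66\right) = \left(-1\right) \left(-66\right) = 66$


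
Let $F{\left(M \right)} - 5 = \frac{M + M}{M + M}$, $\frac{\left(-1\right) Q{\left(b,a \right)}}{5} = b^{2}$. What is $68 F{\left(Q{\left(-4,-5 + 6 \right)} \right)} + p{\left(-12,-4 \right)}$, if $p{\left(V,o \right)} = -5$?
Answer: $403$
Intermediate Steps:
$Q{\left(b,a \right)} = - 5 b^{2}$
$F{\left(M \right)} = 6$ ($F{\left(M \right)} = 5 + \frac{M + M}{M + M} = 5 + \frac{2 M}{2 M} = 5 + 2 M \frac{1}{2 M} = 5 + 1 = 6$)
$68 F{\left(Q{\left(-4,-5 + 6 \right)} \right)} + p{\left(-12,-4 \right)} = 68 \cdot 6 - 5 = 408 - 5 = 403$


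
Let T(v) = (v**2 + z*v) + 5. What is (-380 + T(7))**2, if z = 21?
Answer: 32041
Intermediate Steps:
T(v) = 5 + v**2 + 21*v (T(v) = (v**2 + 21*v) + 5 = 5 + v**2 + 21*v)
(-380 + T(7))**2 = (-380 + (5 + 7**2 + 21*7))**2 = (-380 + (5 + 49 + 147))**2 = (-380 + 201)**2 = (-179)**2 = 32041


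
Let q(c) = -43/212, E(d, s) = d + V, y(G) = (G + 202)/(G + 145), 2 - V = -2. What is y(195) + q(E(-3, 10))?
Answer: 8693/9010 ≈ 0.96482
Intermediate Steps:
V = 4 (V = 2 - 1*(-2) = 2 + 2 = 4)
y(G) = (202 + G)/(145 + G)
E(d, s) = 4 + d (E(d, s) = d + 4 = 4 + d)
q(c) = -43/212 (q(c) = -43*1/212 = -43/212)
y(195) + q(E(-3, 10)) = (202 + 195)/(145 + 195) - 43/212 = 397/340 - 43/212 = 8693/9010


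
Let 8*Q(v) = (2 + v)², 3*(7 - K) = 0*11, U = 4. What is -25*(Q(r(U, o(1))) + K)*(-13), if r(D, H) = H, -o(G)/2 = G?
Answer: 2275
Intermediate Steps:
o(G) = -2*G
K = 7 (K = 7 - 0*11 = 7 - ⅓*0 = 7 + 0 = 7)
Q(v) = (2 + v)²/8
-25*(Q(r(U, o(1))) + K)*(-13) = -25*((2 - 2*1)²/8 + 7)*(-13) = -25*((2 - 2)²/8 + 7)*(-13) = -25*((⅛)*0² + 7)*(-13) = -25*((⅛)*0 + 7)*(-13) = -25*(0 + 7)*(-13) = -25*7*(-13) = -175*(-13) = 2275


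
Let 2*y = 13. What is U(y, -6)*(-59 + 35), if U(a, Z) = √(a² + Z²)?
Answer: -12*√313 ≈ -212.30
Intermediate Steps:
y = 13/2 (y = (½)*13 = 13/2 ≈ 6.5000)
U(a, Z) = √(Z² + a²)
U(y, -6)*(-59 + 35) = √((-6)² + (13/2)²)*(-59 + 35) = √(36 + 169/4)*(-24) = √(313/4)*(-24) = (√313/2)*(-24) = -12*√313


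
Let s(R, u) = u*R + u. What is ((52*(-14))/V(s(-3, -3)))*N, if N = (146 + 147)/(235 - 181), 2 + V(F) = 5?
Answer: -106652/81 ≈ -1316.7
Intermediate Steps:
s(R, u) = u + R*u (s(R, u) = R*u + u = u + R*u)
V(F) = 3 (V(F) = -2 + 5 = 3)
N = 293/54 ≈ 5.4259
((52*(-14))/V(s(-3, -3)))*N = ((52*(-14))/3)*(293/54) = -728*⅓*(293/54) = -728/3*293/54 = -106652/81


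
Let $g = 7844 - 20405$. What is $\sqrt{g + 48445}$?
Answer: $2 \sqrt{8971} \approx 189.43$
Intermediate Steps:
$g = -12561$ ($g = 7844 - 20405 = -12561$)
$\sqrt{g + 48445} = \sqrt{-12561 + 48445} = \sqrt{35884} = 2 \sqrt{8971}$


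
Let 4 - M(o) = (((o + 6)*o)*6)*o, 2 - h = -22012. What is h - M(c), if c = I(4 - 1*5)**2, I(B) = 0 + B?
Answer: 22052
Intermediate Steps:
I(B) = B
h = 22014 (h = 2 - 1*(-22012) = 2 + 22012 = 22014)
c = 1 (c = (4 - 1*5)**2 = (4 - 5)**2 = (-1)**2 = 1)
M(o) = 4 - 6*o**2*(6 + o) (M(o) = 4 - ((o + 6)*o)*6*o = 4 - ((6 + o)*o)*6*o = 4 - (o*(6 + o))*6*o = 4 - 6*o*(6 + o)*o = 4 - 6*o**2*(6 + o))
h - M(c) = 22014 - (4 - 36*1**2 - 6*1**3) = 22014 - (4 - 36*1 - 6*1) = 22014 - (4 - 36 - 6) = 22014 - 1*(-38) = 22014 + 38 = 22052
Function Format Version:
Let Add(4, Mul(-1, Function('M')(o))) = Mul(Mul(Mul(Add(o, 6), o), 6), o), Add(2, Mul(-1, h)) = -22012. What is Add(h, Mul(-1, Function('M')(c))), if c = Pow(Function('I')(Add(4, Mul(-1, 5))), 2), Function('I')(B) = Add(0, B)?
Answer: 22052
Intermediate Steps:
Function('I')(B) = B
h = 22014 (h = Add(2, Mul(-1, -22012)) = Add(2, 22012) = 22014)
c = 1 (c = Pow(Add(4, Mul(-1, 5)), 2) = Pow(Add(4, -5), 2) = Pow(-1, 2) = 1)
Function('M')(o) = Add(4, Mul(-6, Pow(o, 2), Add(6, o))) (Function('M')(o) = Add(4, Mul(-1, Mul(Mul(Mul(Add(o, 6), o), 6), o))) = Add(4, Mul(-1, Mul(Mul(Mul(Add(6, o), o), 6), o))) = Add(4, Mul(-1, Mul(Mul(Mul(o, Add(6, o)), 6), o))) = Add(4, Mul(-1, Mul(Mul(6, o, Add(6, o)), o))) = Add(4, Mul(-1, Mul(6, Pow(o, 2), Add(6, o)))) = Add(4, Mul(-6, Pow(o, 2), Add(6, o))))
Add(h, Mul(-1, Function('M')(c))) = Add(22014, Mul(-1, Add(4, Mul(-36, Pow(1, 2)), Mul(-6, Pow(1, 3))))) = Add(22014, Mul(-1, Add(4, Mul(-36, 1), Mul(-6, 1)))) = Add(22014, Mul(-1, Add(4, -36, -6))) = Add(22014, Mul(-1, -38)) = Add(22014, 38) = 22052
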